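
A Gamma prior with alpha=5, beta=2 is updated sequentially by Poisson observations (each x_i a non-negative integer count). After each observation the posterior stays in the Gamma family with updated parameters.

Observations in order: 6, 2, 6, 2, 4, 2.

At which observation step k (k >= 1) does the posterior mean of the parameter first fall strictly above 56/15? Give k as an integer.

k = 3

obs 1: x=6 → posterior Gamma(11, 3)
obs 2: x=2 → posterior Gamma(13, 4)
obs 3: x=6 → posterior Gamma(19, 5)
obs 4: x=2 → posterior Gamma(21, 6)
obs 5: x=4 → posterior Gamma(25, 7)
obs 6: x=2 → posterior Gamma(27, 8)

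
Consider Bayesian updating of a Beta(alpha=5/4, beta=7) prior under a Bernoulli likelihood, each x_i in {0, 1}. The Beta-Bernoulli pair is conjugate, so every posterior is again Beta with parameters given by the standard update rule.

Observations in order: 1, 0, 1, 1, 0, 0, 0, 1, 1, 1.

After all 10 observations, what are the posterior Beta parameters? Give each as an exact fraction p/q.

obs 1: x=1 → posterior Beta(9/4, 7)
obs 2: x=0 → posterior Beta(9/4, 8)
obs 3: x=1 → posterior Beta(13/4, 8)
obs 4: x=1 → posterior Beta(17/4, 8)
obs 5: x=0 → posterior Beta(17/4, 9)
obs 6: x=0 → posterior Beta(17/4, 10)
obs 7: x=0 → posterior Beta(17/4, 11)
obs 8: x=1 → posterior Beta(21/4, 11)
obs 9: x=1 → posterior Beta(25/4, 11)
obs 10: x=1 → posterior Beta(29/4, 11)

alpha=29/4, beta=11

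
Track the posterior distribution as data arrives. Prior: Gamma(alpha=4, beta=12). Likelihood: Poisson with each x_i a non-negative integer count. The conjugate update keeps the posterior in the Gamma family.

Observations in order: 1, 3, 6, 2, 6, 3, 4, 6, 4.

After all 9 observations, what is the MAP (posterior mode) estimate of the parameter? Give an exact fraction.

obs 1: x=1 → posterior Gamma(5, 13)
obs 2: x=3 → posterior Gamma(8, 14)
obs 3: x=6 → posterior Gamma(14, 15)
obs 4: x=2 → posterior Gamma(16, 16)
obs 5: x=6 → posterior Gamma(22, 17)
obs 6: x=3 → posterior Gamma(25, 18)
obs 7: x=4 → posterior Gamma(29, 19)
obs 8: x=6 → posterior Gamma(35, 20)
obs 9: x=4 → posterior Gamma(39, 21)

38/21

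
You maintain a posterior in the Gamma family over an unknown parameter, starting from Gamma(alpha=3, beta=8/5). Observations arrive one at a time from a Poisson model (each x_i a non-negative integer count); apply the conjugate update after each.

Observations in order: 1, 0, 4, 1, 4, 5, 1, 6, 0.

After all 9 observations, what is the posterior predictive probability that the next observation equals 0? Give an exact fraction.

12790771483610519443342791266451996229460693/121814739012626444160521369338174330862829568

obs 1: x=1 → posterior Gamma(4, 13/5)
obs 2: x=0 → posterior Gamma(4, 18/5)
obs 3: x=4 → posterior Gamma(8, 23/5)
obs 4: x=1 → posterior Gamma(9, 28/5)
obs 5: x=4 → posterior Gamma(13, 33/5)
obs 6: x=5 → posterior Gamma(18, 38/5)
obs 7: x=1 → posterior Gamma(19, 43/5)
obs 8: x=6 → posterior Gamma(25, 48/5)
obs 9: x=0 → posterior Gamma(25, 53/5)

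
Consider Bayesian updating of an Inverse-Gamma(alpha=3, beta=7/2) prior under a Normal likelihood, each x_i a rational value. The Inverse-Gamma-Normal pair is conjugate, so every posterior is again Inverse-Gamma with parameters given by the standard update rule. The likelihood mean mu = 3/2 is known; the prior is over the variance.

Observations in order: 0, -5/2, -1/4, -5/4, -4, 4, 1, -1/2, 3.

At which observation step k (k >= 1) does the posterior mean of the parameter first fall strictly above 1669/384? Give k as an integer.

obs 1: x=0 → posterior Inverse-Gamma(7/2, 37/8)
obs 2: x=-5/2 → posterior Inverse-Gamma(4, 101/8)
obs 3: x=-1/4 → posterior Inverse-Gamma(9/2, 453/32)
obs 4: x=-5/4 → posterior Inverse-Gamma(5, 287/16)
obs 5: x=-4 → posterior Inverse-Gamma(11/2, 529/16)
obs 6: x=4 → posterior Inverse-Gamma(6, 579/16)
obs 7: x=1 → posterior Inverse-Gamma(13/2, 581/16)
obs 8: x=-1/2 → posterior Inverse-Gamma(7, 613/16)
obs 9: x=3 → posterior Inverse-Gamma(15/2, 631/16)

k = 4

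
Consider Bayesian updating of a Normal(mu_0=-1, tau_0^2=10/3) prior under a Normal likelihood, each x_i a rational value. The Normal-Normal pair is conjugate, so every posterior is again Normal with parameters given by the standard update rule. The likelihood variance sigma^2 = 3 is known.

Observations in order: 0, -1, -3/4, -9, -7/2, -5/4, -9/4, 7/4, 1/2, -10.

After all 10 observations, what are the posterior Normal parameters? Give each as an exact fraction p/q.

mu_0=-264/109, tau_0^2=30/109

obs 1: x=0 → posterior Normal(-9/19, 30/19)
obs 2: x=-1 → posterior Normal(-19/29, 30/29)
obs 3: x=-3/4 → posterior Normal(-53/78, 10/13)
obs 4: x=-9 → posterior Normal(-233/98, 30/49)
obs 5: x=-7/2 → posterior Normal(-303/118, 30/59)
obs 6: x=-5/4 → posterior Normal(-164/69, 10/23)
obs 7: x=-9/4 → posterior Normal(-373/158, 30/79)
obs 8: x=7/4 → posterior Normal(-169/89, 30/89)
obs 9: x=1/2 → posterior Normal(-164/99, 10/33)
obs 10: x=-10 → posterior Normal(-264/109, 30/109)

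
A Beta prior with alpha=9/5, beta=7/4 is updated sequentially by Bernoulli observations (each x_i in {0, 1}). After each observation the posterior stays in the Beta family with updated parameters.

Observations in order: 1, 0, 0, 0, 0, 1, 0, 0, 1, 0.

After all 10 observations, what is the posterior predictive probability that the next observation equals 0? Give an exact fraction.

obs 1: x=1 → posterior Beta(14/5, 7/4)
obs 2: x=0 → posterior Beta(14/5, 11/4)
obs 3: x=0 → posterior Beta(14/5, 15/4)
obs 4: x=0 → posterior Beta(14/5, 19/4)
obs 5: x=0 → posterior Beta(14/5, 23/4)
obs 6: x=1 → posterior Beta(19/5, 23/4)
obs 7: x=0 → posterior Beta(19/5, 27/4)
obs 8: x=0 → posterior Beta(19/5, 31/4)
obs 9: x=1 → posterior Beta(24/5, 31/4)
obs 10: x=0 → posterior Beta(24/5, 35/4)

175/271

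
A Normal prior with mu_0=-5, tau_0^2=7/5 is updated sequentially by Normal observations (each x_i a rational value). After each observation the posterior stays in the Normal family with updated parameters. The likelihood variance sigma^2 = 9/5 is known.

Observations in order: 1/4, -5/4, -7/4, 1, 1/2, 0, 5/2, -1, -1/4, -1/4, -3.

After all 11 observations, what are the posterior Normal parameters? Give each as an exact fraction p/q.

mu_0=-271/344, tau_0^2=63/430

obs 1: x=1/4 → posterior Normal(-173/64, 63/80)
obs 2: x=-5/4 → posterior Normal(-52/23, 63/115)
obs 3: x=-7/4 → posterior Normal(-257/120, 21/50)
obs 4: x=1 → posterior Normal(-229/148, 63/185)
obs 5: x=1/2 → posterior Normal(-215/176, 63/220)
obs 6: x=0 → posterior Normal(-215/204, 21/85)
obs 7: x=5/2 → posterior Normal(-5/8, 63/290)
obs 8: x=-1 → posterior Normal(-173/260, 63/325)
obs 9: x=-1/4 → posterior Normal(-5/8, 7/40)
obs 10: x=-1/4 → posterior Normal(-187/316, 63/395)
obs 11: x=-3 → posterior Normal(-271/344, 63/430)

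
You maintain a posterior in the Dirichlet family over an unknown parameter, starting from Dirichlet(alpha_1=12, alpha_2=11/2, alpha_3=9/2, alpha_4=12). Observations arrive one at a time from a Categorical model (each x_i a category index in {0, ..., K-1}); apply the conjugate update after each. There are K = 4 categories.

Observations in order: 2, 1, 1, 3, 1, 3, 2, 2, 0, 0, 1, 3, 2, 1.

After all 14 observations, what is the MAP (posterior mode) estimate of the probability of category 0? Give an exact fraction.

obs 1: x=2 → posterior Dirichlet(12, 11/2, 11/2, 12)
obs 2: x=1 → posterior Dirichlet(12, 13/2, 11/2, 12)
obs 3: x=1 → posterior Dirichlet(12, 15/2, 11/2, 12)
obs 4: x=3 → posterior Dirichlet(12, 15/2, 11/2, 13)
obs 5: x=1 → posterior Dirichlet(12, 17/2, 11/2, 13)
obs 6: x=3 → posterior Dirichlet(12, 17/2, 11/2, 14)
obs 7: x=2 → posterior Dirichlet(12, 17/2, 13/2, 14)
obs 8: x=2 → posterior Dirichlet(12, 17/2, 15/2, 14)
obs 9: x=0 → posterior Dirichlet(13, 17/2, 15/2, 14)
obs 10: x=0 → posterior Dirichlet(14, 17/2, 15/2, 14)
obs 11: x=1 → posterior Dirichlet(14, 19/2, 15/2, 14)
obs 12: x=3 → posterior Dirichlet(14, 19/2, 15/2, 15)
obs 13: x=2 → posterior Dirichlet(14, 19/2, 17/2, 15)
obs 14: x=1 → posterior Dirichlet(14, 21/2, 17/2, 15)

13/44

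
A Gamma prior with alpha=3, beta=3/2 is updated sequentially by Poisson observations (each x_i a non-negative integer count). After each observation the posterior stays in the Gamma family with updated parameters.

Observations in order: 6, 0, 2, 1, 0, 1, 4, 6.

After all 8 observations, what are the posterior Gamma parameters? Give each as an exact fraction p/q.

obs 1: x=6 → posterior Gamma(9, 5/2)
obs 2: x=0 → posterior Gamma(9, 7/2)
obs 3: x=2 → posterior Gamma(11, 9/2)
obs 4: x=1 → posterior Gamma(12, 11/2)
obs 5: x=0 → posterior Gamma(12, 13/2)
obs 6: x=1 → posterior Gamma(13, 15/2)
obs 7: x=4 → posterior Gamma(17, 17/2)
obs 8: x=6 → posterior Gamma(23, 19/2)

alpha=23, beta=19/2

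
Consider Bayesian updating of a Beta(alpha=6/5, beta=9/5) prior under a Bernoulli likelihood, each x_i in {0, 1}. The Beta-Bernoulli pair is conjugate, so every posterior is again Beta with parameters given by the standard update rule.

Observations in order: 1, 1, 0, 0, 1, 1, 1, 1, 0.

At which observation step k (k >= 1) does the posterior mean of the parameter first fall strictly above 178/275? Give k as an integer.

obs 1: x=1 → posterior Beta(11/5, 9/5)
obs 2: x=1 → posterior Beta(16/5, 9/5)
obs 3: x=0 → posterior Beta(16/5, 14/5)
obs 4: x=0 → posterior Beta(16/5, 19/5)
obs 5: x=1 → posterior Beta(21/5, 19/5)
obs 6: x=1 → posterior Beta(26/5, 19/5)
obs 7: x=1 → posterior Beta(31/5, 19/5)
obs 8: x=1 → posterior Beta(36/5, 19/5)
obs 9: x=0 → posterior Beta(36/5, 24/5)

k = 8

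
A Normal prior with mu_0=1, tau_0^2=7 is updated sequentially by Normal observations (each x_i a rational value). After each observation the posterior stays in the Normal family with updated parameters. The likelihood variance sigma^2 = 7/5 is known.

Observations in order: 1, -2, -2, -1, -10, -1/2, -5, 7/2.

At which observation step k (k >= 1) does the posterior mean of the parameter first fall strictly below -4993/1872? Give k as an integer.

obs 1: x=1 → posterior Normal(1, 7/6)
obs 2: x=-2 → posterior Normal(-4/11, 7/11)
obs 3: x=-2 → posterior Normal(-7/8, 7/16)
obs 4: x=-1 → posterior Normal(-19/21, 1/3)
obs 5: x=-10 → posterior Normal(-69/26, 7/26)
obs 6: x=-1/2 → posterior Normal(-143/62, 7/31)
obs 7: x=-5 → posterior Normal(-193/72, 7/36)
obs 8: x=7/2 → posterior Normal(-79/41, 7/41)

k = 7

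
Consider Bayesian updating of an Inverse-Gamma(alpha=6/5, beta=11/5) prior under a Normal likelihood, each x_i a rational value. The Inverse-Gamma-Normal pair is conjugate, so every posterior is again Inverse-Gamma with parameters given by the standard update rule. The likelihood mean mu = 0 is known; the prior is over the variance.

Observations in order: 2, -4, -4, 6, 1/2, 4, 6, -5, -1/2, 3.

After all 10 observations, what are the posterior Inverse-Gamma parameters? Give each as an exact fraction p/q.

alpha=31/5, beta=1629/20

obs 1: x=2 → posterior Inverse-Gamma(17/10, 21/5)
obs 2: x=-4 → posterior Inverse-Gamma(11/5, 61/5)
obs 3: x=-4 → posterior Inverse-Gamma(27/10, 101/5)
obs 4: x=6 → posterior Inverse-Gamma(16/5, 191/5)
obs 5: x=1/2 → posterior Inverse-Gamma(37/10, 1533/40)
obs 6: x=4 → posterior Inverse-Gamma(21/5, 1853/40)
obs 7: x=6 → posterior Inverse-Gamma(47/10, 2573/40)
obs 8: x=-5 → posterior Inverse-Gamma(26/5, 3073/40)
obs 9: x=-1/2 → posterior Inverse-Gamma(57/10, 1539/20)
obs 10: x=3 → posterior Inverse-Gamma(31/5, 1629/20)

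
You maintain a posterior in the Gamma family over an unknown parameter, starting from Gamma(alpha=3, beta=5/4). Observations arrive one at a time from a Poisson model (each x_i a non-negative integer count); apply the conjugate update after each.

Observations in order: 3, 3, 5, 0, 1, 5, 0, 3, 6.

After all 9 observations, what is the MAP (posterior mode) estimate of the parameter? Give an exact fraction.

obs 1: x=3 → posterior Gamma(6, 9/4)
obs 2: x=3 → posterior Gamma(9, 13/4)
obs 3: x=5 → posterior Gamma(14, 17/4)
obs 4: x=0 → posterior Gamma(14, 21/4)
obs 5: x=1 → posterior Gamma(15, 25/4)
obs 6: x=5 → posterior Gamma(20, 29/4)
obs 7: x=0 → posterior Gamma(20, 33/4)
obs 8: x=3 → posterior Gamma(23, 37/4)
obs 9: x=6 → posterior Gamma(29, 41/4)

112/41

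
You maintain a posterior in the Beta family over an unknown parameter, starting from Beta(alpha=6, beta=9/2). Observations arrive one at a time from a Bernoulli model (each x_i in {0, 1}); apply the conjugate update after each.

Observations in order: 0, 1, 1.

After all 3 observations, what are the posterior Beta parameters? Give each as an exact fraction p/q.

obs 1: x=0 → posterior Beta(6, 11/2)
obs 2: x=1 → posterior Beta(7, 11/2)
obs 3: x=1 → posterior Beta(8, 11/2)

alpha=8, beta=11/2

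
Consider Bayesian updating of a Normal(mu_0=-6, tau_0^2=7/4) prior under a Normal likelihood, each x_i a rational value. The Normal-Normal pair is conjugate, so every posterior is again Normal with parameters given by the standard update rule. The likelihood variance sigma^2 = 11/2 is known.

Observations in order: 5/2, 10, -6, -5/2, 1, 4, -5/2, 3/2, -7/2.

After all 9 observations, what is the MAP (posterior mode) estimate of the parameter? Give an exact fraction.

-201/170

obs 1: x=5/2 → posterior Normal(-229/58, 77/58)
obs 2: x=10 → posterior Normal(-89/72, 77/72)
obs 3: x=-6 → posterior Normal(-173/86, 77/86)
obs 4: x=-5/2 → posterior Normal(-52/25, 77/100)
obs 5: x=1 → posterior Normal(-97/57, 77/114)
obs 6: x=4 → posterior Normal(-69/64, 77/128)
obs 7: x=-5/2 → posterior Normal(-173/142, 77/142)
obs 8: x=3/2 → posterior Normal(-38/39, 77/156)
obs 9: x=-7/2 → posterior Normal(-201/170, 77/170)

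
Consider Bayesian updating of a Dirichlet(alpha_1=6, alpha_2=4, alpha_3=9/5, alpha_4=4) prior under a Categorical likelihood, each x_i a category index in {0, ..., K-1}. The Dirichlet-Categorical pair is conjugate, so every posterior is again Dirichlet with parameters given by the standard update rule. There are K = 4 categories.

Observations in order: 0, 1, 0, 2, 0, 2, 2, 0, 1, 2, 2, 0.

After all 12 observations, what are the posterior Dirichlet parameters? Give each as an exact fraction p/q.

obs 1: x=0 → posterior Dirichlet(7, 4, 9/5, 4)
obs 2: x=1 → posterior Dirichlet(7, 5, 9/5, 4)
obs 3: x=0 → posterior Dirichlet(8, 5, 9/5, 4)
obs 4: x=2 → posterior Dirichlet(8, 5, 14/5, 4)
obs 5: x=0 → posterior Dirichlet(9, 5, 14/5, 4)
obs 6: x=2 → posterior Dirichlet(9, 5, 19/5, 4)
obs 7: x=2 → posterior Dirichlet(9, 5, 24/5, 4)
obs 8: x=0 → posterior Dirichlet(10, 5, 24/5, 4)
obs 9: x=1 → posterior Dirichlet(10, 6, 24/5, 4)
obs 10: x=2 → posterior Dirichlet(10, 6, 29/5, 4)
obs 11: x=2 → posterior Dirichlet(10, 6, 34/5, 4)
obs 12: x=0 → posterior Dirichlet(11, 6, 34/5, 4)

alpha_1=11, alpha_2=6, alpha_3=34/5, alpha_4=4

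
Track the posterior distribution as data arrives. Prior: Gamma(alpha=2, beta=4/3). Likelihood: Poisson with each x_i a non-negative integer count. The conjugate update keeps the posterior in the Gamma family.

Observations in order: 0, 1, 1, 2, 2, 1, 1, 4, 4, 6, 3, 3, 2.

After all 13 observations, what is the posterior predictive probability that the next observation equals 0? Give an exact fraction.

obs 1: x=0 → posterior Gamma(2, 7/3)
obs 2: x=1 → posterior Gamma(3, 10/3)
obs 3: x=1 → posterior Gamma(4, 13/3)
obs 4: x=2 → posterior Gamma(6, 16/3)
obs 5: x=2 → posterior Gamma(8, 19/3)
obs 6: x=1 → posterior Gamma(9, 22/3)
obs 7: x=1 → posterior Gamma(10, 25/3)
obs 8: x=4 → posterior Gamma(14, 28/3)
obs 9: x=4 → posterior Gamma(18, 31/3)
obs 10: x=6 → posterior Gamma(24, 34/3)
obs 11: x=3 → posterior Gamma(27, 37/3)
obs 12: x=3 → posterior Gamma(30, 40/3)
obs 13: x=2 → posterior Gamma(32, 43/3)

18663392025969146670022260524972832947786731075670401/161529040680870074100680119806799048214504294859145216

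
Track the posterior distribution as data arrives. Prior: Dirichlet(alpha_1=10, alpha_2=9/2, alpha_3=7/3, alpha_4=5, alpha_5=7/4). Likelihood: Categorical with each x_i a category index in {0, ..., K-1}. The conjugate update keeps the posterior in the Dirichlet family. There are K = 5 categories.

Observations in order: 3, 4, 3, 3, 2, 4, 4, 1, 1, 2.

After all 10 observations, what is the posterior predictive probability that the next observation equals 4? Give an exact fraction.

57/403

obs 1: x=3 → posterior Dirichlet(10, 9/2, 7/3, 6, 7/4)
obs 2: x=4 → posterior Dirichlet(10, 9/2, 7/3, 6, 11/4)
obs 3: x=3 → posterior Dirichlet(10, 9/2, 7/3, 7, 11/4)
obs 4: x=3 → posterior Dirichlet(10, 9/2, 7/3, 8, 11/4)
obs 5: x=2 → posterior Dirichlet(10, 9/2, 10/3, 8, 11/4)
obs 6: x=4 → posterior Dirichlet(10, 9/2, 10/3, 8, 15/4)
obs 7: x=4 → posterior Dirichlet(10, 9/2, 10/3, 8, 19/4)
obs 8: x=1 → posterior Dirichlet(10, 11/2, 10/3, 8, 19/4)
obs 9: x=1 → posterior Dirichlet(10, 13/2, 10/3, 8, 19/4)
obs 10: x=2 → posterior Dirichlet(10, 13/2, 13/3, 8, 19/4)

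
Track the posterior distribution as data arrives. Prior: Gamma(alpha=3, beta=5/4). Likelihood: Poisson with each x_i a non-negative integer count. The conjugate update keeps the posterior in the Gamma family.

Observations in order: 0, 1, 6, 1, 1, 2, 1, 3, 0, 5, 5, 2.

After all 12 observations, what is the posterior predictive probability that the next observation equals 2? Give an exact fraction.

13265626606368329644515163920941567571553369970476489520/51389468596995326009603582735322802112229192837297482667

obs 1: x=0 → posterior Gamma(3, 9/4)
obs 2: x=1 → posterior Gamma(4, 13/4)
obs 3: x=6 → posterior Gamma(10, 17/4)
obs 4: x=1 → posterior Gamma(11, 21/4)
obs 5: x=1 → posterior Gamma(12, 25/4)
obs 6: x=2 → posterior Gamma(14, 29/4)
obs 7: x=1 → posterior Gamma(15, 33/4)
obs 8: x=3 → posterior Gamma(18, 37/4)
obs 9: x=0 → posterior Gamma(18, 41/4)
obs 10: x=5 → posterior Gamma(23, 45/4)
obs 11: x=5 → posterior Gamma(28, 49/4)
obs 12: x=2 → posterior Gamma(30, 53/4)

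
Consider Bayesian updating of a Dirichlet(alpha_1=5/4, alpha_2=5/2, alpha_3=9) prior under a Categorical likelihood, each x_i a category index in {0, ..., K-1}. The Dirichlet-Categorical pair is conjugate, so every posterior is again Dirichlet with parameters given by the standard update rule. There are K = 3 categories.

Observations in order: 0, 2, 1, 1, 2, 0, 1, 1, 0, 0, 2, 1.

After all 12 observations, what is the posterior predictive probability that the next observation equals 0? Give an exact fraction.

7/33

obs 1: x=0 → posterior Dirichlet(9/4, 5/2, 9)
obs 2: x=2 → posterior Dirichlet(9/4, 5/2, 10)
obs 3: x=1 → posterior Dirichlet(9/4, 7/2, 10)
obs 4: x=1 → posterior Dirichlet(9/4, 9/2, 10)
obs 5: x=2 → posterior Dirichlet(9/4, 9/2, 11)
obs 6: x=0 → posterior Dirichlet(13/4, 9/2, 11)
obs 7: x=1 → posterior Dirichlet(13/4, 11/2, 11)
obs 8: x=1 → posterior Dirichlet(13/4, 13/2, 11)
obs 9: x=0 → posterior Dirichlet(17/4, 13/2, 11)
obs 10: x=0 → posterior Dirichlet(21/4, 13/2, 11)
obs 11: x=2 → posterior Dirichlet(21/4, 13/2, 12)
obs 12: x=1 → posterior Dirichlet(21/4, 15/2, 12)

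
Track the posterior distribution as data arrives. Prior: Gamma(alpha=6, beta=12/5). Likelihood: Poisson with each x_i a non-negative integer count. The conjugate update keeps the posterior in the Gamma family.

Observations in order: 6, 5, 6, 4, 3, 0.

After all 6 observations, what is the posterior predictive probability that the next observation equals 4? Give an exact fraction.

obs 1: x=6 → posterior Gamma(12, 17/5)
obs 2: x=5 → posterior Gamma(17, 22/5)
obs 3: x=6 → posterior Gamma(23, 27/5)
obs 4: x=4 → posterior Gamma(27, 32/5)
obs 5: x=3 → posterior Gamma(30, 37/5)
obs 6: x=0 → posterior Gamma(30, 42/5)

127436652325509883175317820265719892006681621351628800000/710112520079088427392020925014421733344154169313556279969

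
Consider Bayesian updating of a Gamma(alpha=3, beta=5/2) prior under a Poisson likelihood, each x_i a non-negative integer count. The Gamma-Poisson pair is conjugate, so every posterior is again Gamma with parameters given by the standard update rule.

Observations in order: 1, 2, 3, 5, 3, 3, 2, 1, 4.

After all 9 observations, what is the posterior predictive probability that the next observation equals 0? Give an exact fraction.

obs 1: x=1 → posterior Gamma(4, 7/2)
obs 2: x=2 → posterior Gamma(6, 9/2)
obs 3: x=3 → posterior Gamma(9, 11/2)
obs 4: x=5 → posterior Gamma(14, 13/2)
obs 5: x=3 → posterior Gamma(17, 15/2)
obs 6: x=3 → posterior Gamma(20, 17/2)
obs 7: x=2 → posterior Gamma(22, 19/2)
obs 8: x=1 → posterior Gamma(23, 21/2)
obs 9: x=4 → posterior Gamma(27, 23/2)

5843211045545439551605946764725979847/55511151231257827021181583404541015625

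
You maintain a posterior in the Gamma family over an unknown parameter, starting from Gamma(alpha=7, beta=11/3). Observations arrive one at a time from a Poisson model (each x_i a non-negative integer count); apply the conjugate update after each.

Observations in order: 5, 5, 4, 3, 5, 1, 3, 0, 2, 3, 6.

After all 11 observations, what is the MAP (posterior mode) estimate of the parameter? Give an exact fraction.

129/44

obs 1: x=5 → posterior Gamma(12, 14/3)
obs 2: x=5 → posterior Gamma(17, 17/3)
obs 3: x=4 → posterior Gamma(21, 20/3)
obs 4: x=3 → posterior Gamma(24, 23/3)
obs 5: x=5 → posterior Gamma(29, 26/3)
obs 6: x=1 → posterior Gamma(30, 29/3)
obs 7: x=3 → posterior Gamma(33, 32/3)
obs 8: x=0 → posterior Gamma(33, 35/3)
obs 9: x=2 → posterior Gamma(35, 38/3)
obs 10: x=3 → posterior Gamma(38, 41/3)
obs 11: x=6 → posterior Gamma(44, 44/3)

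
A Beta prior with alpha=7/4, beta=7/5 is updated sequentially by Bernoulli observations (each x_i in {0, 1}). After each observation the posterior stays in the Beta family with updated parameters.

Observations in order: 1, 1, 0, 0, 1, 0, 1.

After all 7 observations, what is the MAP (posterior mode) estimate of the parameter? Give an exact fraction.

95/163

obs 1: x=1 → posterior Beta(11/4, 7/5)
obs 2: x=1 → posterior Beta(15/4, 7/5)
obs 3: x=0 → posterior Beta(15/4, 12/5)
obs 4: x=0 → posterior Beta(15/4, 17/5)
obs 5: x=1 → posterior Beta(19/4, 17/5)
obs 6: x=0 → posterior Beta(19/4, 22/5)
obs 7: x=1 → posterior Beta(23/4, 22/5)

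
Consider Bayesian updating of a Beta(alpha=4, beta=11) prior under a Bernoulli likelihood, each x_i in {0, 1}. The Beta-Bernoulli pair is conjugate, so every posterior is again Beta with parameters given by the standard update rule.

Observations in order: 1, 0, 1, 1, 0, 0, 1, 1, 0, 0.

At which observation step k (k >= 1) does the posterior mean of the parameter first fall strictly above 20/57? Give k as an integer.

obs 1: x=1 → posterior Beta(5, 11)
obs 2: x=0 → posterior Beta(5, 12)
obs 3: x=1 → posterior Beta(6, 12)
obs 4: x=1 → posterior Beta(7, 12)
obs 5: x=0 → posterior Beta(7, 13)
obs 6: x=0 → posterior Beta(7, 14)
obs 7: x=1 → posterior Beta(8, 14)
obs 8: x=1 → posterior Beta(9, 14)
obs 9: x=0 → posterior Beta(9, 15)
obs 10: x=0 → posterior Beta(9, 16)

k = 4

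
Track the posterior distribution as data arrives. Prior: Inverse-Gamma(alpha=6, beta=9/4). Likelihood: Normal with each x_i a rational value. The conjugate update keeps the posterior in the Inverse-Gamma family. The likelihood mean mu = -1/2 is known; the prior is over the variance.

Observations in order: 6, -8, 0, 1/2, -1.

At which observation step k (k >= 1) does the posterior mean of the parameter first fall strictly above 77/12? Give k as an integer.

k = 2

obs 1: x=6 → posterior Inverse-Gamma(13/2, 187/8)
obs 2: x=-8 → posterior Inverse-Gamma(7, 103/2)
obs 3: x=0 → posterior Inverse-Gamma(15/2, 413/8)
obs 4: x=1/2 → posterior Inverse-Gamma(8, 417/8)
obs 5: x=-1 → posterior Inverse-Gamma(17/2, 209/4)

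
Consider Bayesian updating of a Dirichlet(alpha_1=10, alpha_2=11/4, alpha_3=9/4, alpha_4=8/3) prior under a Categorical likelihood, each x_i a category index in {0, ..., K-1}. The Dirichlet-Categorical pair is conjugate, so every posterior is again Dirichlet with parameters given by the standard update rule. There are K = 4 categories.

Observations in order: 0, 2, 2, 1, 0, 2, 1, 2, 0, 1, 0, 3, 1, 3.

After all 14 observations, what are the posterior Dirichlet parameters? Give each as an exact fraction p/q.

alpha_1=14, alpha_2=27/4, alpha_3=25/4, alpha_4=14/3

obs 1: x=0 → posterior Dirichlet(11, 11/4, 9/4, 8/3)
obs 2: x=2 → posterior Dirichlet(11, 11/4, 13/4, 8/3)
obs 3: x=2 → posterior Dirichlet(11, 11/4, 17/4, 8/3)
obs 4: x=1 → posterior Dirichlet(11, 15/4, 17/4, 8/3)
obs 5: x=0 → posterior Dirichlet(12, 15/4, 17/4, 8/3)
obs 6: x=2 → posterior Dirichlet(12, 15/4, 21/4, 8/3)
obs 7: x=1 → posterior Dirichlet(12, 19/4, 21/4, 8/3)
obs 8: x=2 → posterior Dirichlet(12, 19/4, 25/4, 8/3)
obs 9: x=0 → posterior Dirichlet(13, 19/4, 25/4, 8/3)
obs 10: x=1 → posterior Dirichlet(13, 23/4, 25/4, 8/3)
obs 11: x=0 → posterior Dirichlet(14, 23/4, 25/4, 8/3)
obs 12: x=3 → posterior Dirichlet(14, 23/4, 25/4, 11/3)
obs 13: x=1 → posterior Dirichlet(14, 27/4, 25/4, 11/3)
obs 14: x=3 → posterior Dirichlet(14, 27/4, 25/4, 14/3)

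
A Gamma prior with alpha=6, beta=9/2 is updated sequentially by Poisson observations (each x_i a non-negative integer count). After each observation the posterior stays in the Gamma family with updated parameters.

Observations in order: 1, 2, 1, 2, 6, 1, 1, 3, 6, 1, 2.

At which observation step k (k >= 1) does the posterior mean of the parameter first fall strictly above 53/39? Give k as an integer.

k = 2

obs 1: x=1 → posterior Gamma(7, 11/2)
obs 2: x=2 → posterior Gamma(9, 13/2)
obs 3: x=1 → posterior Gamma(10, 15/2)
obs 4: x=2 → posterior Gamma(12, 17/2)
obs 5: x=6 → posterior Gamma(18, 19/2)
obs 6: x=1 → posterior Gamma(19, 21/2)
obs 7: x=1 → posterior Gamma(20, 23/2)
obs 8: x=3 → posterior Gamma(23, 25/2)
obs 9: x=6 → posterior Gamma(29, 27/2)
obs 10: x=1 → posterior Gamma(30, 29/2)
obs 11: x=2 → posterior Gamma(32, 31/2)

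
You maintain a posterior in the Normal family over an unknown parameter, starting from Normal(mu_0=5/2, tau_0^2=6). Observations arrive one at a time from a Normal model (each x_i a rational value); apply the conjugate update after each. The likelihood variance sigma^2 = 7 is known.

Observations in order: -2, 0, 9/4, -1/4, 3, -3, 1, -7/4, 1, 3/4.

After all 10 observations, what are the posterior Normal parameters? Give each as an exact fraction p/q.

obs 1: x=-2 → posterior Normal(11/26, 42/13)
obs 2: x=0 → posterior Normal(11/38, 42/19)
obs 3: x=9/4 → posterior Normal(19/25, 42/25)
obs 4: x=-1/4 → posterior Normal(35/62, 42/31)
obs 5: x=3 → posterior Normal(71/74, 42/37)
obs 6: x=-3 → posterior Normal(35/86, 42/43)
obs 7: x=1 → posterior Normal(47/98, 6/7)
obs 8: x=-7/4 → posterior Normal(13/55, 42/55)
obs 9: x=1 → posterior Normal(19/61, 42/61)
obs 10: x=3/4 → posterior Normal(47/134, 42/67)

mu_0=47/134, tau_0^2=42/67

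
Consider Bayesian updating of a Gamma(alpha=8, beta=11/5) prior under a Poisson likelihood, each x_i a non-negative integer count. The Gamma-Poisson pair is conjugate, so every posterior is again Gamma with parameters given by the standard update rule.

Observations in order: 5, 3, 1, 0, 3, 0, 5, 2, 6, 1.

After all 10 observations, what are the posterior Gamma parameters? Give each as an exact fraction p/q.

alpha=34, beta=61/5

obs 1: x=5 → posterior Gamma(13, 16/5)
obs 2: x=3 → posterior Gamma(16, 21/5)
obs 3: x=1 → posterior Gamma(17, 26/5)
obs 4: x=0 → posterior Gamma(17, 31/5)
obs 5: x=3 → posterior Gamma(20, 36/5)
obs 6: x=0 → posterior Gamma(20, 41/5)
obs 7: x=5 → posterior Gamma(25, 46/5)
obs 8: x=2 → posterior Gamma(27, 51/5)
obs 9: x=6 → posterior Gamma(33, 56/5)
obs 10: x=1 → posterior Gamma(34, 61/5)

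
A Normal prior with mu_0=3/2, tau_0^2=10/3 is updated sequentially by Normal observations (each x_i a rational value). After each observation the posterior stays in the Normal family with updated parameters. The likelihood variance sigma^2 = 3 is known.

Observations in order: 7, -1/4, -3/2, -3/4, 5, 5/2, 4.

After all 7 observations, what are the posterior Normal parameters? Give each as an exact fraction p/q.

mu_0=347/158, tau_0^2=30/79

obs 1: x=7 → posterior Normal(167/38, 30/19)
obs 2: x=-1/4 → posterior Normal(81/29, 30/29)
obs 3: x=-3/2 → posterior Normal(22/13, 10/13)
obs 4: x=-3/4 → posterior Normal(117/98, 30/49)
obs 5: x=5 → posterior Normal(217/118, 30/59)
obs 6: x=5/2 → posterior Normal(89/46, 10/23)
obs 7: x=4 → posterior Normal(347/158, 30/79)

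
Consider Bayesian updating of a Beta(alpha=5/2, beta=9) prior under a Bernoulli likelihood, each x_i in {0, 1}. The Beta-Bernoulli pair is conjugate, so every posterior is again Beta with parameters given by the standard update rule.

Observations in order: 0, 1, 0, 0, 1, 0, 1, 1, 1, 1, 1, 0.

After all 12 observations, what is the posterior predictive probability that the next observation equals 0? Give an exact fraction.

28/47

obs 1: x=0 → posterior Beta(5/2, 10)
obs 2: x=1 → posterior Beta(7/2, 10)
obs 3: x=0 → posterior Beta(7/2, 11)
obs 4: x=0 → posterior Beta(7/2, 12)
obs 5: x=1 → posterior Beta(9/2, 12)
obs 6: x=0 → posterior Beta(9/2, 13)
obs 7: x=1 → posterior Beta(11/2, 13)
obs 8: x=1 → posterior Beta(13/2, 13)
obs 9: x=1 → posterior Beta(15/2, 13)
obs 10: x=1 → posterior Beta(17/2, 13)
obs 11: x=1 → posterior Beta(19/2, 13)
obs 12: x=0 → posterior Beta(19/2, 14)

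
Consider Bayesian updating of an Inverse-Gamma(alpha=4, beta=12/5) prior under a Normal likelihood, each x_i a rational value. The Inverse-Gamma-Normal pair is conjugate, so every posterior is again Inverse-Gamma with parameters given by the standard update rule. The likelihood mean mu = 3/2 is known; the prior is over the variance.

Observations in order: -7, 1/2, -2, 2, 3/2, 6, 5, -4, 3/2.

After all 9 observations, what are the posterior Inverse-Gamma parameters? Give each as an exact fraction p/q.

alpha=17/2, beta=1533/20

obs 1: x=-7 → posterior Inverse-Gamma(9/2, 1541/40)
obs 2: x=1/2 → posterior Inverse-Gamma(5, 1561/40)
obs 3: x=-2 → posterior Inverse-Gamma(11/2, 903/20)
obs 4: x=2 → posterior Inverse-Gamma(6, 1811/40)
obs 5: x=3/2 → posterior Inverse-Gamma(13/2, 1811/40)
obs 6: x=6 → posterior Inverse-Gamma(7, 277/5)
obs 7: x=5 → posterior Inverse-Gamma(15/2, 2461/40)
obs 8: x=-4 → posterior Inverse-Gamma(8, 1533/20)
obs 9: x=3/2 → posterior Inverse-Gamma(17/2, 1533/20)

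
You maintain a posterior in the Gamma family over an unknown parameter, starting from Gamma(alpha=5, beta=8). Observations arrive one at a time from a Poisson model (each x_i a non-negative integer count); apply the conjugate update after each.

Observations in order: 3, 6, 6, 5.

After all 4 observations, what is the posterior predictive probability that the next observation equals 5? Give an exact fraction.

obs 1: x=3 → posterior Gamma(8, 9)
obs 2: x=6 → posterior Gamma(14, 10)
obs 3: x=6 → posterior Gamma(20, 11)
obs 4: x=5 → posterior Gamma(25, 12)

8714444390435704333907861176320/201538126434611150798503956371773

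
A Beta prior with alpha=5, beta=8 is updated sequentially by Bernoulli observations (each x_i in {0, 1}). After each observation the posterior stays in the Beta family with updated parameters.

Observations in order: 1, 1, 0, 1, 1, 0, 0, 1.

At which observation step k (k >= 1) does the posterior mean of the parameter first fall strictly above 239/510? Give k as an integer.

k = 4

obs 1: x=1 → posterior Beta(6, 8)
obs 2: x=1 → posterior Beta(7, 8)
obs 3: x=0 → posterior Beta(7, 9)
obs 4: x=1 → posterior Beta(8, 9)
obs 5: x=1 → posterior Beta(9, 9)
obs 6: x=0 → posterior Beta(9, 10)
obs 7: x=0 → posterior Beta(9, 11)
obs 8: x=1 → posterior Beta(10, 11)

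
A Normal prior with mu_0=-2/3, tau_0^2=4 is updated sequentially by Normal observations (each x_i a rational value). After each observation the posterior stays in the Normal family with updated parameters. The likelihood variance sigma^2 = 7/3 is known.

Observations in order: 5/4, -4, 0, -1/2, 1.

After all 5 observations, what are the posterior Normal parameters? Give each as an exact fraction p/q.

mu_0=-95/201, tau_0^2=28/67

obs 1: x=5/4 → posterior Normal(31/57, 28/19)
obs 2: x=-4 → posterior Normal(-113/93, 28/31)
obs 3: x=0 → posterior Normal(-113/129, 28/43)
obs 4: x=-1/2 → posterior Normal(-131/165, 28/55)
obs 5: x=1 → posterior Normal(-95/201, 28/67)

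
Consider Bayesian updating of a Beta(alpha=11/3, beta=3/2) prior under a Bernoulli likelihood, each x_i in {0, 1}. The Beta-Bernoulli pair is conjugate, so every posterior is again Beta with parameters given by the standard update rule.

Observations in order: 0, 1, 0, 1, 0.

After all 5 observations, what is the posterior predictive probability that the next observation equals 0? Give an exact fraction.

27/61

obs 1: x=0 → posterior Beta(11/3, 5/2)
obs 2: x=1 → posterior Beta(14/3, 5/2)
obs 3: x=0 → posterior Beta(14/3, 7/2)
obs 4: x=1 → posterior Beta(17/3, 7/2)
obs 5: x=0 → posterior Beta(17/3, 9/2)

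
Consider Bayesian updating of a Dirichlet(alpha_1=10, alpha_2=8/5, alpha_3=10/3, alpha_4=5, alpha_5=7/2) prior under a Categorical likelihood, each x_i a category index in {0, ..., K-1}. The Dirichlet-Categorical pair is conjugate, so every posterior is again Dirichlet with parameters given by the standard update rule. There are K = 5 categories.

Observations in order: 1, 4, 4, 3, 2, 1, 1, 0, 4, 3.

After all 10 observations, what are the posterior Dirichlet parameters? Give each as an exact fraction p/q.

obs 1: x=1 → posterior Dirichlet(10, 13/5, 10/3, 5, 7/2)
obs 2: x=4 → posterior Dirichlet(10, 13/5, 10/3, 5, 9/2)
obs 3: x=4 → posterior Dirichlet(10, 13/5, 10/3, 5, 11/2)
obs 4: x=3 → posterior Dirichlet(10, 13/5, 10/3, 6, 11/2)
obs 5: x=2 → posterior Dirichlet(10, 13/5, 13/3, 6, 11/2)
obs 6: x=1 → posterior Dirichlet(10, 18/5, 13/3, 6, 11/2)
obs 7: x=1 → posterior Dirichlet(10, 23/5, 13/3, 6, 11/2)
obs 8: x=0 → posterior Dirichlet(11, 23/5, 13/3, 6, 11/2)
obs 9: x=4 → posterior Dirichlet(11, 23/5, 13/3, 6, 13/2)
obs 10: x=3 → posterior Dirichlet(11, 23/5, 13/3, 7, 13/2)

alpha_1=11, alpha_2=23/5, alpha_3=13/3, alpha_4=7, alpha_5=13/2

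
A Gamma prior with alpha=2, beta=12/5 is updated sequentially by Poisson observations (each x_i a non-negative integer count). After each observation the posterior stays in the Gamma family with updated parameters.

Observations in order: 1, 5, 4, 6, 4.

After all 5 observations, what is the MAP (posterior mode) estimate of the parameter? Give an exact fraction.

105/37

obs 1: x=1 → posterior Gamma(3, 17/5)
obs 2: x=5 → posterior Gamma(8, 22/5)
obs 3: x=4 → posterior Gamma(12, 27/5)
obs 4: x=6 → posterior Gamma(18, 32/5)
obs 5: x=4 → posterior Gamma(22, 37/5)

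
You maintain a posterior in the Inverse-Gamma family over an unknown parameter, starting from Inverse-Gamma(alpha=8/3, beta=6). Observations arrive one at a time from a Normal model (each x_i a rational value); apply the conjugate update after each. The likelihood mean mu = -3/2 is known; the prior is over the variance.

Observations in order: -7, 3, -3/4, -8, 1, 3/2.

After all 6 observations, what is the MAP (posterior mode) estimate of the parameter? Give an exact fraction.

5787/640

obs 1: x=-7 → posterior Inverse-Gamma(19/6, 169/8)
obs 2: x=3 → posterior Inverse-Gamma(11/3, 125/4)
obs 3: x=-3/4 → posterior Inverse-Gamma(25/6, 1009/32)
obs 4: x=-8 → posterior Inverse-Gamma(14/3, 1685/32)
obs 5: x=1 → posterior Inverse-Gamma(31/6, 1785/32)
obs 6: x=3/2 → posterior Inverse-Gamma(17/3, 1929/32)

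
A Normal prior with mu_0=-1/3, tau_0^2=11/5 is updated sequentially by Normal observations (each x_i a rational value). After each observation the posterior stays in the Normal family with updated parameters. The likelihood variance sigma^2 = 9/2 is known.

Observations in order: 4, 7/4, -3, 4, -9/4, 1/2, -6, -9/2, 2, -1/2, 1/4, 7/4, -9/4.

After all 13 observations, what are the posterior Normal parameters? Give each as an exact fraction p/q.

mu_0=-217/662, tau_0^2=99/331

obs 1: x=4 → posterior Normal(73/67, 99/67)
obs 2: x=7/4 → posterior Normal(223/178, 99/89)
obs 3: x=-3 → posterior Normal(91/222, 33/37)
obs 4: x=4 → posterior Normal(267/266, 99/133)
obs 5: x=-9/4 → posterior Normal(84/155, 99/155)
obs 6: x=1/2 → posterior Normal(95/177, 33/59)
obs 7: x=-6 → posterior Normal(-37/199, 99/199)
obs 8: x=-9/2 → posterior Normal(-8/13, 99/221)
obs 9: x=2 → posterior Normal(-92/243, 11/27)
obs 10: x=-1/2 → posterior Normal(-103/265, 99/265)
obs 11: x=1/4 → posterior Normal(-195/574, 99/287)
obs 12: x=7/4 → posterior Normal(-59/309, 33/103)
obs 13: x=-9/4 → posterior Normal(-217/662, 99/331)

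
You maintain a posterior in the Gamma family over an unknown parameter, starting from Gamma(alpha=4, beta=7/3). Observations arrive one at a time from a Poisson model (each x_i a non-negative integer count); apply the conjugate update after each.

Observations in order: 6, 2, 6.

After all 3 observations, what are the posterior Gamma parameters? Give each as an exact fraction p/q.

obs 1: x=6 → posterior Gamma(10, 10/3)
obs 2: x=2 → posterior Gamma(12, 13/3)
obs 3: x=6 → posterior Gamma(18, 16/3)

alpha=18, beta=16/3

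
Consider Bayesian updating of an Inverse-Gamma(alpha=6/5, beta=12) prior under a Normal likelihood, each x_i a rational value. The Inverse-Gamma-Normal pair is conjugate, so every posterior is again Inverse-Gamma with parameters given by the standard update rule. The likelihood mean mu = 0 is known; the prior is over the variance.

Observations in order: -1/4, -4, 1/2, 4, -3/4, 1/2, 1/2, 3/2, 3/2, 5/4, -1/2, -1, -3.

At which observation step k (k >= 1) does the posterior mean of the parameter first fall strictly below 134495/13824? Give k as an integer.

k = 6

obs 1: x=-1/4 → posterior Inverse-Gamma(17/10, 385/32)
obs 2: x=-4 → posterior Inverse-Gamma(11/5, 641/32)
obs 3: x=1/2 → posterior Inverse-Gamma(27/10, 645/32)
obs 4: x=4 → posterior Inverse-Gamma(16/5, 901/32)
obs 5: x=-3/4 → posterior Inverse-Gamma(37/10, 455/16)
obs 6: x=1/2 → posterior Inverse-Gamma(21/5, 457/16)
obs 7: x=1/2 → posterior Inverse-Gamma(47/10, 459/16)
obs 8: x=3/2 → posterior Inverse-Gamma(26/5, 477/16)
obs 9: x=3/2 → posterior Inverse-Gamma(57/10, 495/16)
obs 10: x=5/4 → posterior Inverse-Gamma(31/5, 1015/32)
obs 11: x=-1/2 → posterior Inverse-Gamma(67/10, 1019/32)
obs 12: x=-1 → posterior Inverse-Gamma(36/5, 1035/32)
obs 13: x=-3 → posterior Inverse-Gamma(77/10, 1179/32)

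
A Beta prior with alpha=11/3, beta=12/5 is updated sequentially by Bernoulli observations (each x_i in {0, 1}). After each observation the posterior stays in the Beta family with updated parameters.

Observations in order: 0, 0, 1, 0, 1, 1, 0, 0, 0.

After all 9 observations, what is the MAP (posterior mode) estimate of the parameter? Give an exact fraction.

85/196

obs 1: x=0 → posterior Beta(11/3, 17/5)
obs 2: x=0 → posterior Beta(11/3, 22/5)
obs 3: x=1 → posterior Beta(14/3, 22/5)
obs 4: x=0 → posterior Beta(14/3, 27/5)
obs 5: x=1 → posterior Beta(17/3, 27/5)
obs 6: x=1 → posterior Beta(20/3, 27/5)
obs 7: x=0 → posterior Beta(20/3, 32/5)
obs 8: x=0 → posterior Beta(20/3, 37/5)
obs 9: x=0 → posterior Beta(20/3, 42/5)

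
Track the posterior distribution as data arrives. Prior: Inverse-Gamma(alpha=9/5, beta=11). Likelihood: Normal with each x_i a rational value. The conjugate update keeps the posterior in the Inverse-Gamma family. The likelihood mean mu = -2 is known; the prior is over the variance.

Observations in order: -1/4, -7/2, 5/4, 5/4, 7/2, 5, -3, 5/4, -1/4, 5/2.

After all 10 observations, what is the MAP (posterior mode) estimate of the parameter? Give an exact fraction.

obs 1: x=-1/4 → posterior Inverse-Gamma(23/10, 401/32)
obs 2: x=-7/2 → posterior Inverse-Gamma(14/5, 437/32)
obs 3: x=5/4 → posterior Inverse-Gamma(33/10, 303/16)
obs 4: x=5/4 → posterior Inverse-Gamma(19/5, 775/32)
obs 5: x=7/2 → posterior Inverse-Gamma(43/10, 1259/32)
obs 6: x=5 → posterior Inverse-Gamma(24/5, 2043/32)
obs 7: x=-3 → posterior Inverse-Gamma(53/10, 2059/32)
obs 8: x=5/4 → posterior Inverse-Gamma(29/5, 557/8)
obs 9: x=-1/4 → posterior Inverse-Gamma(63/10, 2277/32)
obs 10: x=5/2 → posterior Inverse-Gamma(34/5, 2601/32)

4335/416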